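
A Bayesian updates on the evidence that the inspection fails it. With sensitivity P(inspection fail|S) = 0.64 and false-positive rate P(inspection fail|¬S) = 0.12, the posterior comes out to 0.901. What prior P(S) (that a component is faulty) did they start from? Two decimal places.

In odds form, posterior odds = prior odds × likelihood ratio, so prior odds = posterior odds ÷ LR.
Posterior odds = 0.901/(1−0.901) = 9.1010. LR = 0.64/0.12 = 5.3333.
Prior odds = 9.1010/5.3333 = 1.7064, so P(S) = 1.7064/(1+1.7064) ≈ 0.63.

P(S) = 0.63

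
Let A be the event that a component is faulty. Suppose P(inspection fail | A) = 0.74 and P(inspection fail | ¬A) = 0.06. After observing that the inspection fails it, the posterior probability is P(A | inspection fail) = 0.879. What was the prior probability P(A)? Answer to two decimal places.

P(A) = 0.37

In odds form, posterior odds = prior odds × likelihood ratio, so prior odds = posterior odds ÷ LR.
Posterior odds = 0.879/(1−0.879) = 7.2645. LR = 0.74/0.06 = 12.3333.
Prior odds = 7.2645/12.3333 = 0.5890, so P(A) = 0.5890/(1+0.5890) ≈ 0.37.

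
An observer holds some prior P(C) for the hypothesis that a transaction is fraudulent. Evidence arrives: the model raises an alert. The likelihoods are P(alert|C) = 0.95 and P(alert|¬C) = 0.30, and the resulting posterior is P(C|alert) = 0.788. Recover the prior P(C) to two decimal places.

P(C) = 0.54

Bayes' rule in odds form gives O(C|E) = O(C)·[P(E|C)/P(E|¬C)], hence O(C) = O(C|E)/LR.
Posterior odds = 0.788/(1−0.788) = 3.7170. LR = 0.95/0.30 = 3.1667.
Prior odds = 3.7170/3.1667 = 1.1738, so P(C) = 1.1738/(1+1.1738) ≈ 0.54.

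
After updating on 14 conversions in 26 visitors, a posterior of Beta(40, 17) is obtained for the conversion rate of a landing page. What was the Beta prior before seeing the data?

Under Beta–binomial conjugacy the posterior parameters are (a+s, b+f).
Subtract the data counts: 40−14=26, 17−12=5.

Beta(26, 5)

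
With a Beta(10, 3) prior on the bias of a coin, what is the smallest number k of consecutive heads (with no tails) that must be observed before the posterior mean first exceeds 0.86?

After k heads and 0 tails the posterior is Beta(10+k, 3), with mean (10+k)/(10+3+k).
Set (10+k)/(13+k) > 0.86 and solve: k > (0.86·13 − 10)/(1 − 0.86) = 8.429.
The smallest integer exceeding 8.429 is 9.

k = 9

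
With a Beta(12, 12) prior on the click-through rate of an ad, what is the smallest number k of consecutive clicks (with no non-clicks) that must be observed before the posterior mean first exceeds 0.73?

k = 21

After k clicks and 0 non-clicks the posterior is Beta(12+k, 12), with mean (12+k)/(12+12+k).
Set (12+k)/(24+k) > 0.73 and solve: k > (0.73·24 − 12)/(1 − 0.73) = 20.444.
The smallest integer exceeding 20.444 is 21, and checking k=21: (33)/(45) = 0.7333 > 0.73.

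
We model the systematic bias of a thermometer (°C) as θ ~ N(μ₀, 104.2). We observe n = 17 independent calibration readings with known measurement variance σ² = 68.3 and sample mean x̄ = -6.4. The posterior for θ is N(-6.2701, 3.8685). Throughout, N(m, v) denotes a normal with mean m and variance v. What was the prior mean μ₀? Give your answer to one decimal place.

μ₀ = -2.9

With known observation variance, the Normal–Normal posterior has precision τ_n = τ₀ + n/σ² and mean μ_n = (τ₀μ₀ + (n/σ²)x̄)/τ_n.
Here τ₀ = 1/104.2 = 0.009597 and τ_data = 17/68.3 = 0.248902, so τ_n = 0.258499.
Rearranging for μ₀: μ₀ = (μ_n·τ_n − τ_data·x̄)/τ₀ = (-6.2701·0.258499 − 0.248902·-6.4) / 0.009597 = -0.027842/0.009597 ≈ -2.9.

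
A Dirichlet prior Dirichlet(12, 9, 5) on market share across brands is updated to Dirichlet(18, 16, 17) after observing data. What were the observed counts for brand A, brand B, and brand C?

For a Dirichlet(α) prior with multinomial counts c, the posterior is Dirichlet(α + c) componentwise.
Counts are posterior − prior componentwise: 18−12=6, 16−9=7, 17−5=12.

counts (6, 7, 12)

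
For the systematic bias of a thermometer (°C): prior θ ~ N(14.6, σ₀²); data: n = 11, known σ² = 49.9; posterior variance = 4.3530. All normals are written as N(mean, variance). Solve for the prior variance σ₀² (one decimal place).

σ₀² = 107.7

Posterior precision equals prior precision plus data precision: 1/σ_n² = 1/σ₀² + n/σ².
So 1/σ₀² = 1/4.3530 − 11/49.9 = 0.229727 − 0.220441 = 0.009286.
Hence σ₀² = 1/0.009286 ≈ 107.7.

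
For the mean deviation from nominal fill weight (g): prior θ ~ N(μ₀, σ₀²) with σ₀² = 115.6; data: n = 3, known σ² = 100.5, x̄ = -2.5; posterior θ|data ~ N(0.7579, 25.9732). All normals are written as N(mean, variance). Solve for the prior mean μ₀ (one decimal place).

With known observation variance, the Normal–Normal posterior has precision τ_n = τ₀ + n/σ² and mean μ_n = (τ₀μ₀ + (n/σ²)x̄)/τ_n.
Here τ₀ = 1/115.6 = 0.008651 and τ_data = 3/100.5 = 0.029851, so τ_n = 0.038502.
Rearranging for μ₀: μ₀ = (μ_n·τ_n − τ_data·x̄)/τ₀ = (0.7579·0.038502 − 0.029851·-2.5) / 0.008651 = 0.103808/0.008651 ≈ 12.0.

μ₀ = 12.0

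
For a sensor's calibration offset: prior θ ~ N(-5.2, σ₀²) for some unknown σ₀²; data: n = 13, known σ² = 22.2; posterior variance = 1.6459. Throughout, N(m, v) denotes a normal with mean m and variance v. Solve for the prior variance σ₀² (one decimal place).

σ₀² = 45.5

For the Normal–Normal model with known σ², precisions add: τ_n = τ₀ + n/σ².
So 1/σ₀² = 1/1.6459 − 13/22.2 = 0.607570 − 0.585586 = 0.021984.
Hence σ₀² = 1/0.021984 ≈ 45.5.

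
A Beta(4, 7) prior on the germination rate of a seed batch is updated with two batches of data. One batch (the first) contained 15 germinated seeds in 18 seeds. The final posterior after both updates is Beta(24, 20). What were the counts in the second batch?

5 germinated seeds and 10 non-germinating seeds

Because Beta–binomial updating is additive in the counts, the combined data contributed (α_post−α_prior, β_post−β_prior) successes and failures.
Total across both batches: 24−4=20 germinated seeds, 20−7=13 non-germinating seeds.
Subtract the first batch: 20−15=5 germinated seeds and 13−3=10 non-germinating seeds.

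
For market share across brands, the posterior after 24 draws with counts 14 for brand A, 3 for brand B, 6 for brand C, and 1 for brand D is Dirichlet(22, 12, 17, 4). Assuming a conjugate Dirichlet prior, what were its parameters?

For a Dirichlet(α) prior with multinomial counts c, the posterior is Dirichlet(α + c) componentwise.
Subtract each count from the matching posterior parameter: 22−14=8, 12−3=9, 17−6=11, 4−1=3.

Dirichlet(8, 9, 11, 3)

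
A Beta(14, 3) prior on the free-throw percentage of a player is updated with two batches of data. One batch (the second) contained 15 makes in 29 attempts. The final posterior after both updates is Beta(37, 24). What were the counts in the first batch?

8 makes and 7 misses

Because Beta–binomial updating is additive in the counts, the combined data contributed (α_post−α_prior, β_post−β_prior) successes and failures.
Total across both batches: 37−14=23 makes, 24−3=21 misses.
Subtract the second batch: 23−15=8 makes and 21−14=7 misses.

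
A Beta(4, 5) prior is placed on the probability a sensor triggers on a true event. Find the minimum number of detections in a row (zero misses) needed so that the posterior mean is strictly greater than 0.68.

After k detections and 0 misses the posterior is Beta(4+k, 5), with mean (4+k)/(4+5+k).
Set (4+k)/(9+k) > 0.68 and solve: k > (0.68·9 − 4)/(1 − 0.68) = 6.625.
The smallest integer exceeding 6.625 is 7.

k = 7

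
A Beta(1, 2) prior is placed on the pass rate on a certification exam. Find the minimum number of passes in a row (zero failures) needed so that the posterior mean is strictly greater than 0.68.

k = 4

After k passes and 0 failures the posterior is Beta(1+k, 2), with mean (1+k)/(1+2+k).
Set (1+k)/(3+k) > 0.68 and solve: k > (0.68·3 − 1)/(1 − 0.68) = 3.250.
The smallest integer exceeding 3.250 is 4, and checking k=4: (5)/(7) = 0.7143 > 0.68.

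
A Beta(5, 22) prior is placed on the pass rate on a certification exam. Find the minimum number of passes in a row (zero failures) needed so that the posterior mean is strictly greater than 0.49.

After k passes and 0 failures the posterior is Beta(5+k, 22), with mean (5+k)/(5+22+k).
Set (5+k)/(27+k) > 0.49 and solve: k > (0.49·27 − 5)/(1 − 0.49) = 16.137.
The smallest integer exceeding 16.137 is 17, and checking k=17: (22)/(44) = 0.5000 > 0.49.

k = 17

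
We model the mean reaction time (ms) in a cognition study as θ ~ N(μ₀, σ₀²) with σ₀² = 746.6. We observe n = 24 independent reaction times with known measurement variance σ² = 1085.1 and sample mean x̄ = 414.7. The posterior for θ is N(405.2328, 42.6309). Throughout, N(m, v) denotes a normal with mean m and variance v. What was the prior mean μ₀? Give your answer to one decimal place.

With known observation variance, the Normal–Normal posterior has precision τ_n = τ₀ + n/σ² and mean μ_n = (τ₀μ₀ + (n/σ²)x̄)/τ_n.
Here τ₀ = 1/746.6 = 0.001339 and τ_data = 24/1085.1 = 0.022118, so τ_n = 0.023457.
Rearranging for μ₀: μ₀ = (μ_n·τ_n − τ_data·x̄)/τ₀ = (405.2328·0.023457 − 0.022118·414.7) / 0.001339 = 0.333211/0.001339 ≈ 248.9.

μ₀ = 248.9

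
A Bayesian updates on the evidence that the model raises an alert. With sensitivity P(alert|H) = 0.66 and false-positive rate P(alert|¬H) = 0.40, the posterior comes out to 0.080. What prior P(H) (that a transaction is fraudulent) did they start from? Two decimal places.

P(H) = 0.05

Bayes' rule in odds form gives O(H|E) = O(H)·[P(E|H)/P(E|¬H)], hence O(H) = O(H|E)/LR.
Posterior odds = 0.080/(1−0.080) = 0.0870. LR = 0.66/0.40 = 1.6500.
Prior odds = 0.0870/1.6500 = 0.0527, so P(H) = 0.0527/(1+0.0527) ≈ 0.05.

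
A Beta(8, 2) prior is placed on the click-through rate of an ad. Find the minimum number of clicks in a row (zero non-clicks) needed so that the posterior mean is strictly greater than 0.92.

k = 16

After k clicks and 0 non-clicks the posterior is Beta(8+k, 2), with mean (8+k)/(8+2+k).
Set (8+k)/(10+k) > 0.92 and solve: k > (0.92·10 − 8)/(1 − 0.92) = 15.000.
The smallest integer exceeding 15.000 is 16.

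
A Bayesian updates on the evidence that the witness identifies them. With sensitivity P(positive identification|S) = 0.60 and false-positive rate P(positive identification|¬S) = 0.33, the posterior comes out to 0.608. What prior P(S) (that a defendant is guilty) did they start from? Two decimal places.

P(S) = 0.46

Bayes' rule in odds form gives O(S|E) = O(S)·[P(E|S)/P(E|¬S)], hence O(S) = O(S|E)/LR.
Posterior odds = 0.608/(1−0.608) = 1.5510. LR = 0.60/0.33 = 1.8182.
Prior odds = 1.5510/1.8182 = 0.8530, so P(S) = 0.8530/(1+0.8530) ≈ 0.46.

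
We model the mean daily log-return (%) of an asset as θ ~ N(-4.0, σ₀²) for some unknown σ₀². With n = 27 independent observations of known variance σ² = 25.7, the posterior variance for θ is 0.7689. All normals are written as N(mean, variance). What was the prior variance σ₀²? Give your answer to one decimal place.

For the Normal–Normal model with known σ², precisions add: τ_n = τ₀ + n/σ².
So 1/σ₀² = 1/0.7689 − 27/25.7 = 1.300559 − 1.050584 = 0.249975.
Hence σ₀² = 1/0.249975 ≈ 4.0.

σ₀² = 4.0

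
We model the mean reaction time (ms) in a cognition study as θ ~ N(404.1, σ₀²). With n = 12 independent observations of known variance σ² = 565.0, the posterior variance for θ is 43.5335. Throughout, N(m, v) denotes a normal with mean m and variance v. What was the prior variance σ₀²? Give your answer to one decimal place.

σ₀² = 577.4

Posterior precision equals prior precision plus data precision: 1/σ_n² = 1/σ₀² + n/σ².
So 1/σ₀² = 1/43.5335 − 12/565.0 = 0.022971 − 0.021239 = 0.001732.
Hence σ₀² = 1/0.001732 ≈ 577.4.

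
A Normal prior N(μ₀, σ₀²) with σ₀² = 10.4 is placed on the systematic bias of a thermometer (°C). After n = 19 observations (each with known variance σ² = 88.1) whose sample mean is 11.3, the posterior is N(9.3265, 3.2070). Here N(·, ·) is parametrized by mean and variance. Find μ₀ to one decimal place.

μ₀ = 4.9

The posterior mean is a precision-weighted average: μ_n = (τ₀μ₀ + τ_data·x̄)/(τ₀+τ_data), with τ₀=1/σ₀² and τ_data=n/σ².
Here τ₀ = 1/10.4 = 0.096154 and τ_data = 19/88.1 = 0.215664, so τ_n = 0.311818.
Rearranging for μ₀: μ₀ = (μ_n·τ_n − τ_data·x̄)/τ₀ = (9.3265·0.311818 − 0.215664·11.3) / 0.096154 = 0.471167/0.096154 ≈ 4.9.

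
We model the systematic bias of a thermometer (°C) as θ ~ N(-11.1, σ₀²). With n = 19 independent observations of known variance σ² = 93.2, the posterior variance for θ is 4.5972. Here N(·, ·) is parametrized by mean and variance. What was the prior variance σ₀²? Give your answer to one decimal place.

For the Normal–Normal model with known σ², precisions add: τ_n = τ₀ + n/σ².
So 1/σ₀² = 1/4.5972 − 19/93.2 = 0.217524 − 0.203863 = 0.013661.
Hence σ₀² = 1/0.013661 ≈ 73.2.

σ₀² = 73.2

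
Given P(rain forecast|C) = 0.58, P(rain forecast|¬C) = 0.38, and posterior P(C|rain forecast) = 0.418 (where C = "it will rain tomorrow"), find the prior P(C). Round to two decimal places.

In odds form, posterior odds = prior odds × likelihood ratio, so prior odds = posterior odds ÷ LR.
Posterior odds = 0.418/(1−0.418) = 0.7182. LR = 0.58/0.38 = 1.5263.
Prior odds = 0.7182/1.5263 = 0.4705, so P(C) = 0.4705/(1+0.4705) ≈ 0.32.

P(C) = 0.32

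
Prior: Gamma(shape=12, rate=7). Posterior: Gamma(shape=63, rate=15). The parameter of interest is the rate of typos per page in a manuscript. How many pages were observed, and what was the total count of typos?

Gamma–Poisson conjugacy: posterior shape = α + Σxᵢ, posterior rate = β + n.
Matching: Σxᵢ = 63 − 12 = 51 and n = 15 − 7 = 8.

n = 8 pages with total 51 typos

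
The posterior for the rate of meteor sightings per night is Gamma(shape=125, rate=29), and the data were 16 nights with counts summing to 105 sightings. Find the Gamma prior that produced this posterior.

A Gamma(α, β) prior (rate parametrization) on a Poisson rate with n observations summing to S gives posterior Gamma(α+S, β+n).
So α = 125 − 105 = 20 and β = 29 − 16 = 13.

Gamma(shape=20, rate=13)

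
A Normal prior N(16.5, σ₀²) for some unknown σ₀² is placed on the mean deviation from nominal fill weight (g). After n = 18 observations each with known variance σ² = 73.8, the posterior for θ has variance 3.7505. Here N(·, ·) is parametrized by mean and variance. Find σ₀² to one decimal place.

σ₀² = 44.0

Posterior precision equals prior precision plus data precision: 1/σ_n² = 1/σ₀² + n/σ².
So 1/σ₀² = 1/3.7505 − 18/73.8 = 0.266631 − 0.243902 = 0.022729.
Hence σ₀² = 1/0.022729 ≈ 44.0.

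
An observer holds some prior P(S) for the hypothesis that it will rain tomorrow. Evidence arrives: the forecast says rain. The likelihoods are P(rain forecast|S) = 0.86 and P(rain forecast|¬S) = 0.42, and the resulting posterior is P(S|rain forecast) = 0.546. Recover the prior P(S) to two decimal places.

Bayes' rule in odds form gives O(S|E) = O(S)·[P(E|S)/P(E|¬S)], hence O(S) = O(S|E)/LR.
Posterior odds = 0.546/(1−0.546) = 1.2026. LR = 0.86/0.42 = 2.0476.
Prior odds = 1.2026/2.0476 = 0.5873, so P(S) = 0.5873/(1+0.5873) ≈ 0.37.

P(S) = 0.37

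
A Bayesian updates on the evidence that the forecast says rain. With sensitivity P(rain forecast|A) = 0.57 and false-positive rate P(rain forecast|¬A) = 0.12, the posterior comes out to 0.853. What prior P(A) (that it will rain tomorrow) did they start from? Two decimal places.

Bayes' rule in odds form gives O(A|E) = O(A)·[P(E|A)/P(E|¬A)], hence O(A) = O(A|E)/LR.
Posterior odds = 0.853/(1−0.853) = 5.8027. LR = 0.57/0.12 = 4.7500.
Prior odds = 5.8027/4.7500 = 1.2216, so P(A) = 1.2216/(1+1.2216) ≈ 0.55.

P(A) = 0.55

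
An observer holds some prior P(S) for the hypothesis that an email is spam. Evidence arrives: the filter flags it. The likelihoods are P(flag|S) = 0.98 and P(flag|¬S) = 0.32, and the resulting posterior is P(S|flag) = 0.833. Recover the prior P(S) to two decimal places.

P(S) = 0.62

In odds form, posterior odds = prior odds × likelihood ratio, so prior odds = posterior odds ÷ LR.
Posterior odds = 0.833/(1−0.833) = 4.9880. LR = 0.98/0.32 = 3.0625.
Prior odds = 4.9880/3.0625 = 1.6287, so P(S) = 1.6287/(1+1.6287) ≈ 0.62.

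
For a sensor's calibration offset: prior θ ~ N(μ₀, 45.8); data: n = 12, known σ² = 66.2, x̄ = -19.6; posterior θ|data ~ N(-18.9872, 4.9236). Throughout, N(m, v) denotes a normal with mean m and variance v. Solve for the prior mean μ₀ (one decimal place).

μ₀ = -13.9

The posterior mean is a precision-weighted average: μ_n = (τ₀μ₀ + τ_data·x̄)/(τ₀+τ_data), with τ₀=1/σ₀² and τ_data=n/σ².
Here τ₀ = 1/45.8 = 0.021834 and τ_data = 12/66.2 = 0.181269, so τ_n = 0.203103.
Rearranging for μ₀: μ₀ = (μ_n·τ_n − τ_data·x̄)/τ₀ = (-18.9872·0.203103 − 0.181269·-19.6) / 0.021834 = -0.303485/0.021834 ≈ -13.9.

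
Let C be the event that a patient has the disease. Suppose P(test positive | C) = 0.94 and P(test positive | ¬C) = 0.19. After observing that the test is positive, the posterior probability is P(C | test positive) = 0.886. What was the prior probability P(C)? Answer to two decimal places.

Bayes' rule in odds form gives O(C|E) = O(C)·[P(E|C)/P(E|¬C)], hence O(C) = O(C|E)/LR.
Posterior odds = 0.886/(1−0.886) = 7.7719. LR = 0.94/0.19 = 4.9474.
Prior odds = 7.7719/4.9474 = 1.5709, so P(C) = 1.5709/(1+1.5709) ≈ 0.61.

P(C) = 0.61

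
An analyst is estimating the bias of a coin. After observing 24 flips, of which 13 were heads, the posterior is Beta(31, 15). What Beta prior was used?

Beta is conjugate to the binomial likelihood: posterior = Beta(α+s, β+f).
Subtract the data counts: 31−13=18, 15−11=4.

Beta(18, 4)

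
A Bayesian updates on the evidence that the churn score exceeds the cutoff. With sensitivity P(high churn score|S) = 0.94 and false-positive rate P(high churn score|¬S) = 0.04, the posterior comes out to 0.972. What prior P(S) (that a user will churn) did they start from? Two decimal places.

P(S) = 0.60

In odds form, posterior odds = prior odds × likelihood ratio, so prior odds = posterior odds ÷ LR.
Posterior odds = 0.972/(1−0.972) = 34.7143. LR = 0.94/0.04 = 23.5000.
Prior odds = 34.7143/23.5000 = 1.4772, so P(S) = 1.4772/(1+1.4772) ≈ 0.60.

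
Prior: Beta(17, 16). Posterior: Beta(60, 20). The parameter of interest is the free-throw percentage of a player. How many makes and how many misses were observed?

43 makes and 4 misses

A Beta(α, β) prior with s successes and f failures in binomial data gives a Beta(α+s, β+f) posterior.
Match parameters: s=60−17=43, f=20−16=4.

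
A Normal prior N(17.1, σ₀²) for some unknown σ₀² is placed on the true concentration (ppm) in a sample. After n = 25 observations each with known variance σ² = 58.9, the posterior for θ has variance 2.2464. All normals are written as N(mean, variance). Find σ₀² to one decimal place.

For the Normal–Normal model with known σ², precisions add: τ_n = τ₀ + n/σ².
So 1/σ₀² = 1/2.2464 − 25/58.9 = 0.445157 − 0.424448 = 0.020709.
Hence σ₀² = 1/0.020709 ≈ 48.3.

σ₀² = 48.3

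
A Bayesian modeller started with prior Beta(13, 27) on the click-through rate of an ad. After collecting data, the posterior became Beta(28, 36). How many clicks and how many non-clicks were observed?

Under Beta–binomial conjugacy the posterior parameters are (a+s, b+f).
So s = 28 − 13 = 15 and f = 36 − 27 = 9.

15 clicks and 9 non-clicks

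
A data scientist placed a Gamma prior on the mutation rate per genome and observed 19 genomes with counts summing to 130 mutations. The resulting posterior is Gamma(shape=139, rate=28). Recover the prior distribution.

Gamma–Poisson conjugacy: posterior shape = α + Σxᵢ, posterior rate = β + n.
So α = 139 − 130 = 9 and β = 28 − 19 = 9.

Gamma(shape=9, rate=9)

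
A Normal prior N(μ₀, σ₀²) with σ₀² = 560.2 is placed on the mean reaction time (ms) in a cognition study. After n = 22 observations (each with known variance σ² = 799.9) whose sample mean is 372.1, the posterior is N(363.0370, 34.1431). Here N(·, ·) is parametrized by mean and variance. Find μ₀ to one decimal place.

μ₀ = 223.4

With known observation variance, the Normal–Normal posterior has precision τ_n = τ₀ + n/σ² and mean μ_n = (τ₀μ₀ + (n/σ²)x̄)/τ_n.
Here τ₀ = 1/560.2 = 0.001785 and τ_data = 22/799.9 = 0.027503, so τ_n = 0.029288.
Rearranging for μ₀: μ₀ = (μ_n·τ_n − τ_data·x̄)/τ₀ = (363.0370·0.029288 − 0.027503·372.1) / 0.001785 = 0.398761/0.001785 ≈ 223.4.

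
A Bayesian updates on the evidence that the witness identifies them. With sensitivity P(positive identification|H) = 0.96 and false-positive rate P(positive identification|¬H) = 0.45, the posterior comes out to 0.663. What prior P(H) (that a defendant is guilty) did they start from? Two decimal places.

P(H) = 0.48

Bayes' rule in odds form gives O(H|E) = O(H)·[P(E|H)/P(E|¬H)], hence O(H) = O(H|E)/LR.
Posterior odds = 0.663/(1−0.663) = 1.9674. LR = 0.96/0.45 = 2.1333.
Prior odds = 1.9674/2.1333 = 0.9222, so P(H) = 0.9222/(1+0.9222) ≈ 0.48.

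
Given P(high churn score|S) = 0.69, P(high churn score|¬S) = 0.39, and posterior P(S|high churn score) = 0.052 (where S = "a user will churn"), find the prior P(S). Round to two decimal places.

P(S) = 0.03

Bayes' rule in odds form gives O(S|E) = O(S)·[P(E|S)/P(E|¬S)], hence O(S) = O(S|E)/LR.
Posterior odds = 0.052/(1−0.052) = 0.0549. LR = 0.69/0.39 = 1.7692.
Prior odds = 0.0549/1.7692 = 0.0310, so P(S) = 0.0310/(1+0.0310) ≈ 0.03.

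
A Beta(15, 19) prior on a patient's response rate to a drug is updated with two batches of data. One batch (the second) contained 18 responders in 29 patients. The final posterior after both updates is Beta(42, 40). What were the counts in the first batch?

9 responders and 10 non-responders

Because Beta–binomial updating is additive in the counts, the combined data contributed (α_post−α_prior, β_post−β_prior) successes and failures.
Total across both batches: 42−15=27 responders, 40−19=21 non-responders.
Subtract the second batch: 27−18=9 responders and 21−11=10 non-responders.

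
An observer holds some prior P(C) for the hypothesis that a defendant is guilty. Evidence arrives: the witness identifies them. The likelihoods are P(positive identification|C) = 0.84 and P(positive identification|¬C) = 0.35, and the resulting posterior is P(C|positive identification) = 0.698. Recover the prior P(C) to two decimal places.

In odds form, posterior odds = prior odds × likelihood ratio, so prior odds = posterior odds ÷ LR.
Posterior odds = 0.698/(1−0.698) = 2.3113. LR = 0.84/0.35 = 2.4000.
Prior odds = 2.3113/2.4000 = 0.9630, so P(C) = 0.9630/(1+0.9630) ≈ 0.49.

P(C) = 0.49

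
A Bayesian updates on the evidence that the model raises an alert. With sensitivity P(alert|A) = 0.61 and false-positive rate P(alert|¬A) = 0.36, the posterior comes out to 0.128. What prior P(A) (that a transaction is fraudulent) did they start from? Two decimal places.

P(A) = 0.08

Bayes' rule in odds form gives O(A|E) = O(A)·[P(E|A)/P(E|¬A)], hence O(A) = O(A|E)/LR.
Posterior odds = 0.128/(1−0.128) = 0.1468. LR = 0.61/0.36 = 1.6944.
Prior odds = 0.1468/1.6944 = 0.0866, so P(A) = 0.0866/(1+0.0866) ≈ 0.08.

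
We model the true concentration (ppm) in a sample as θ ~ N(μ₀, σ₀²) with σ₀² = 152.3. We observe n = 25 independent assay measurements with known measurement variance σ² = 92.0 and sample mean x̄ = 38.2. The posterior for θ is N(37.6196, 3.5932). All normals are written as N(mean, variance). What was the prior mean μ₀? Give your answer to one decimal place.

The posterior mean is a precision-weighted average: μ_n = (τ₀μ₀ + τ_data·x̄)/(τ₀+τ_data), with τ₀=1/σ₀² and τ_data=n/σ².
Here τ₀ = 1/152.3 = 0.006566 and τ_data = 25/92.0 = 0.271739, so τ_n = 0.278305.
Rearranging for μ₀: μ₀ = (μ_n·τ_n − τ_data·x̄)/τ₀ = (37.6196·0.278305 − 0.271739·38.2) / 0.006566 = 0.089293/0.006566 ≈ 13.6.

μ₀ = 13.6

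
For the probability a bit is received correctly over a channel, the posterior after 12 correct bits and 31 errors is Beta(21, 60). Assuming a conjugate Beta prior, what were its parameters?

Beta is conjugate to the binomial likelihood: posterior = Beta(a+s, b+f).
Subtract the data counts: 21−12=9, 60−31=29.

Beta(9, 29)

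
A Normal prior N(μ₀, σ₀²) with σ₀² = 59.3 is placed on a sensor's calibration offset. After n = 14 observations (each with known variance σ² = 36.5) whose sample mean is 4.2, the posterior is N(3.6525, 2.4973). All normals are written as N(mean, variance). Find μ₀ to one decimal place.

μ₀ = -8.8

With known observation variance, the Normal–Normal posterior has precision τ_n = τ₀ + n/σ² and mean μ_n = (τ₀μ₀ + (n/σ²)x̄)/τ_n.
Here τ₀ = 1/59.3 = 0.016863 and τ_data = 14/36.5 = 0.383562, so τ_n = 0.400425.
Rearranging for μ₀: μ₀ = (μ_n·τ_n − τ_data·x̄)/τ₀ = (3.6525·0.400425 − 0.383562·4.2) / 0.016863 = -0.148408/0.016863 ≈ -8.8.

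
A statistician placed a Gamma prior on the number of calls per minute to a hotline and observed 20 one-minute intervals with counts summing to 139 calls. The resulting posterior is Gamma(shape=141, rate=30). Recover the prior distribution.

Gamma(shape=2, rate=10)

A Gamma(α, β) prior (rate parametrization) on a Poisson rate with n observations summing to S gives posterior Gamma(α+S, β+n).
So α = 141 − 139 = 2 and β = 30 − 20 = 10.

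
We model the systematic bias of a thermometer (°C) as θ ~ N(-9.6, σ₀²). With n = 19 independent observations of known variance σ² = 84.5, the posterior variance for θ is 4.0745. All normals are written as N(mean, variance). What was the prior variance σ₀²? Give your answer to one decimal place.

σ₀² = 48.6

Posterior precision equals prior precision plus data precision: 1/σ_n² = 1/σ₀² + n/σ².
So 1/σ₀² = 1/4.0745 − 19/84.5 = 0.245429 − 0.224852 = 0.020577.
Hence σ₀² = 1/0.020577 ≈ 48.6.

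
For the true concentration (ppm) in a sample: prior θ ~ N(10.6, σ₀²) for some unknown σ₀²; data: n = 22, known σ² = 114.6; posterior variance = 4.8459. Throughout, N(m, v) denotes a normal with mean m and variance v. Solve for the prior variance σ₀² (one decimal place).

σ₀² = 69.5

For the Normal–Normal model with known σ², precisions add: τ_n = τ₀ + n/σ².
So 1/σ₀² = 1/4.8459 − 22/114.6 = 0.206360 − 0.191972 = 0.014388.
Hence σ₀² = 1/0.014388 ≈ 69.5.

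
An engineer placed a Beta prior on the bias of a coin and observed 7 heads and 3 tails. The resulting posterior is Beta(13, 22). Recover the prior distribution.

A Beta(α, β) prior with s successes and f failures in binomial data gives a Beta(α+s, β+f) posterior.
So α = 13 − 7 = 6 and β = 22 − 3 = 19.

Beta(6, 19)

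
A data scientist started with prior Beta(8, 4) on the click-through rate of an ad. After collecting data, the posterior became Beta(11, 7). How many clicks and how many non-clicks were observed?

Under Beta–binomial conjugacy the posterior parameters are (α+s, β+f).
So s = 11 − 8 = 3 and f = 7 − 4 = 3.

3 clicks and 3 non-clicks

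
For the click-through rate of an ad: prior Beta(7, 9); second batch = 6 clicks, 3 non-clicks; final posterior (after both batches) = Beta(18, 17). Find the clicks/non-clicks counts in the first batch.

5 clicks and 5 non-clicks

Sequential conjugate updates are equivalent to a single update on the pooled data, so total successes = posterior α − prior α and total failures = posterior β − prior β.
Total across both batches: 18−7=11 clicks, 17−9=8 non-clicks.
Subtract the second batch: 11−6=5 clicks and 8−3=5 non-clicks.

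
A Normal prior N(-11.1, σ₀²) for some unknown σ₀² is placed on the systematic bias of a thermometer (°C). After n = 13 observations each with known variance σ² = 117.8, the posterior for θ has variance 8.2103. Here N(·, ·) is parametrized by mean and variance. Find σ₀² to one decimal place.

σ₀² = 87.4

For the Normal–Normal model with known σ², precisions add: τ_n = τ₀ + n/σ².
So 1/σ₀² = 1/8.2103 − 13/117.8 = 0.121798 − 0.110357 = 0.011441.
Hence σ₀² = 1/0.011441 ≈ 87.4.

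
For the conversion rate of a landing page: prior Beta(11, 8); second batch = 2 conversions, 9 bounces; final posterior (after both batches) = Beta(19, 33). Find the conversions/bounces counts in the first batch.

6 conversions and 16 bounces

Sequential conjugate updates are equivalent to a single update on the pooled data, so total successes = posterior α − prior α and total failures = posterior β − prior β.
Total across both batches: 19−11=8 conversions, 33−8=25 bounces.
Subtract the second batch: 8−2=6 conversions and 25−9=16 bounces.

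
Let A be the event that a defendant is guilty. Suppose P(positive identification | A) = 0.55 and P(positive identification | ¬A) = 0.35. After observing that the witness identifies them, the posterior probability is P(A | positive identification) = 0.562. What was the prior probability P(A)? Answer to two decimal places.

Bayes' rule in odds form gives O(A|E) = O(A)·[P(E|A)/P(E|¬A)], hence O(A) = O(A|E)/LR.
Posterior odds = 0.562/(1−0.562) = 1.2831. LR = 0.55/0.35 = 1.5714.
Prior odds = 1.2831/1.5714 = 0.8165, so P(A) = 0.8165/(1+0.8165) ≈ 0.45.

P(A) = 0.45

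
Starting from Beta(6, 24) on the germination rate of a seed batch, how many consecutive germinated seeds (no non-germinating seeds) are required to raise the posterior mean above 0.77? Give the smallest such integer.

k = 75

After k germinated seeds and 0 non-germinating seeds the posterior is Beta(6+k, 24), with mean (6+k)/(6+24+k).
Set (6+k)/(30+k) > 0.77 and solve: k > (0.77·30 − 6)/(1 − 0.77) = 74.348.
The smallest integer exceeding 74.348 is 75, and checking k=75: (81)/(105) = 0.7714 > 0.77.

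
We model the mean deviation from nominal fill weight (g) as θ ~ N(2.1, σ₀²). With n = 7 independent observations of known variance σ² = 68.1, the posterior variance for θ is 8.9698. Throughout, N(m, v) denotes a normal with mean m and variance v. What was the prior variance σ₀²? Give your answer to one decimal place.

σ₀² = 115.0

For the Normal–Normal model with known σ², precisions add: τ_n = τ₀ + n/σ².
So 1/σ₀² = 1/8.9698 − 7/68.1 = 0.111485 − 0.102790 = 0.008695.
Hence σ₀² = 1/0.008695 ≈ 115.0.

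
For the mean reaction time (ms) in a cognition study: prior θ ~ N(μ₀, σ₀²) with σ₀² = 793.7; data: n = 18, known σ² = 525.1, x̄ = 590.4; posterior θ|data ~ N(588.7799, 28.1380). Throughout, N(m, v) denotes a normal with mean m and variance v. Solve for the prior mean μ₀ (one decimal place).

μ₀ = 544.7

With known observation variance, the Normal–Normal posterior has precision τ_n = τ₀ + n/σ² and mean μ_n = (τ₀μ₀ + (n/σ²)x̄)/τ_n.
Here τ₀ = 1/793.7 = 0.001260 and τ_data = 18/525.1 = 0.034279, so τ_n = 0.035539.
Rearranging for μ₀: μ₀ = (μ_n·τ_n − τ_data·x̄)/τ₀ = (588.7799·0.035539 − 0.034279·590.4) / 0.001260 = 0.686327/0.001260 ≈ 544.7.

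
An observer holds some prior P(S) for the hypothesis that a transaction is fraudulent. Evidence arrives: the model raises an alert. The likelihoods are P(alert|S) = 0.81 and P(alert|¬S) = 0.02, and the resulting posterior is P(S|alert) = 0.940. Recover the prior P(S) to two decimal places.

P(S) = 0.28

Bayes' rule in odds form gives O(S|E) = O(S)·[P(E|S)/P(E|¬S)], hence O(S) = O(S|E)/LR.
Posterior odds = 0.940/(1−0.940) = 15.6667. LR = 0.81/0.02 = 40.5000.
Prior odds = 15.6667/40.5000 = 0.3868, so P(S) = 0.3868/(1+0.3868) ≈ 0.28.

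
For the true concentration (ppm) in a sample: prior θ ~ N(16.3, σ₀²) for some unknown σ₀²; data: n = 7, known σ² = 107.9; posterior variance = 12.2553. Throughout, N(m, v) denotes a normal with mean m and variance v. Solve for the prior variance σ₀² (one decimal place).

σ₀² = 59.8

For the Normal–Normal model with known σ², precisions add: τ_n = τ₀ + n/σ².
So 1/σ₀² = 1/12.2553 − 7/107.9 = 0.081597 − 0.064875 = 0.016722.
Hence σ₀² = 1/0.016722 ≈ 59.8.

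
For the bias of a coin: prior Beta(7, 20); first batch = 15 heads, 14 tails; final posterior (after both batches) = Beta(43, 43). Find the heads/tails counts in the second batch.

Sequential conjugate updates are equivalent to a single update on the pooled data, so total successes = posterior α − prior α and total failures = posterior β − prior β.
Total across both batches: 43−7=36 heads, 43−20=23 tails.
Subtract the first batch: 36−15=21 heads and 23−14=9 tails.

21 heads and 9 tails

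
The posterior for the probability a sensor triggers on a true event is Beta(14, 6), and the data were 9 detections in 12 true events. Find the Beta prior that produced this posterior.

Beta(5, 3)

Under Beta–binomial conjugacy the posterior parameters are (α+s, β+f).
So α = 14 − 9 = 5 and β = 6 − 3 = 3.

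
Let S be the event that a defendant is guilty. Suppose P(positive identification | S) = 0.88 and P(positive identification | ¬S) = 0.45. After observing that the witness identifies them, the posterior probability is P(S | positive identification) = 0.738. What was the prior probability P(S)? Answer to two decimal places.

In odds form, posterior odds = prior odds × likelihood ratio, so prior odds = posterior odds ÷ LR.
Posterior odds = 0.738/(1−0.738) = 2.8168. LR = 0.88/0.45 = 1.9556.
Prior odds = 2.8168/1.9556 = 1.4404, so P(S) = 1.4404/(1+1.4404) ≈ 0.59.

P(S) = 0.59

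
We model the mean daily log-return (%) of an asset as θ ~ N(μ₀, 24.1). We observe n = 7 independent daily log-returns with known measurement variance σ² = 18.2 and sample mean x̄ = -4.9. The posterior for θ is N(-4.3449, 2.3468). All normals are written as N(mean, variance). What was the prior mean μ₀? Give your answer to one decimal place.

The posterior mean is a precision-weighted average: μ_n = (τ₀μ₀ + τ_data·x̄)/(τ₀+τ_data), with τ₀=1/σ₀² and τ_data=n/σ².
Here τ₀ = 1/24.1 = 0.041494 and τ_data = 7/18.2 = 0.384615, so τ_n = 0.426109.
Rearranging for μ₀: μ₀ = (μ_n·τ_n − τ_data·x̄)/τ₀ = (-4.3449·0.426109 − 0.384615·-4.9) / 0.041494 = 0.033213/0.041494 ≈ 0.8.

μ₀ = 0.8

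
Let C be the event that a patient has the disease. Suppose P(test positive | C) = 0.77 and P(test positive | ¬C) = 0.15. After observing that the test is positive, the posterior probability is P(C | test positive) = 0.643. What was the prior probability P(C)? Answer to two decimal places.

P(C) = 0.26

In odds form, posterior odds = prior odds × likelihood ratio, so prior odds = posterior odds ÷ LR.
Posterior odds = 0.643/(1−0.643) = 1.8011. LR = 0.77/0.15 = 5.1333.
Prior odds = 1.8011/5.1333 = 0.3509, so P(C) = 0.3509/(1+0.3509) ≈ 0.26.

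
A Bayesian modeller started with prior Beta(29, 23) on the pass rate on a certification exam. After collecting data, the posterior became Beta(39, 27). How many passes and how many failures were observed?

10 passes and 4 failures

Under Beta–binomial conjugacy the posterior parameters are (a+s, b+f).
Match parameters: s=39−29=10, f=27−23=4.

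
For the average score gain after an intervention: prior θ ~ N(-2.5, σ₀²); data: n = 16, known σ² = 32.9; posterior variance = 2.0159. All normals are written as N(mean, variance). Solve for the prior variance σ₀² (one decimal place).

For the Normal–Normal model with known σ², precisions add: τ_n = τ₀ + n/σ².
So 1/σ₀² = 1/2.0159 − 16/32.9 = 0.496056 − 0.486322 = 0.009734.
Hence σ₀² = 1/0.009734 ≈ 102.7.

σ₀² = 102.7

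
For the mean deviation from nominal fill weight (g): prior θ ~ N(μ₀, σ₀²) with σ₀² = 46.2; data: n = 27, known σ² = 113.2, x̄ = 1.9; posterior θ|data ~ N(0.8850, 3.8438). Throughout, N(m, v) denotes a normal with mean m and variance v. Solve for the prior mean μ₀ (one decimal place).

The posterior mean is a precision-weighted average: μ_n = (τ₀μ₀ + τ_data·x̄)/(τ₀+τ_data), with τ₀=1/σ₀² and τ_data=n/σ².
Here τ₀ = 1/46.2 = 0.021645 and τ_data = 27/113.2 = 0.238516, so τ_n = 0.260161.
Rearranging for μ₀: μ₀ = (μ_n·τ_n − τ_data·x̄)/τ₀ = (0.8850·0.260161 − 0.238516·1.9) / 0.021645 = -0.222938/0.021645 ≈ -10.3.

μ₀ = -10.3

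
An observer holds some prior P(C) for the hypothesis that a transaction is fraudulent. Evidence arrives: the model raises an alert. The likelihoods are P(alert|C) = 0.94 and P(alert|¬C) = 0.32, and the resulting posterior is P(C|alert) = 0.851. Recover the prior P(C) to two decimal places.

In odds form, posterior odds = prior odds × likelihood ratio, so prior odds = posterior odds ÷ LR.
Posterior odds = 0.851/(1−0.851) = 5.7114. LR = 0.94/0.32 = 2.9375.
Prior odds = 5.7114/2.9375 = 1.9443, so P(C) = 1.9443/(1+1.9443) ≈ 0.66.

P(C) = 0.66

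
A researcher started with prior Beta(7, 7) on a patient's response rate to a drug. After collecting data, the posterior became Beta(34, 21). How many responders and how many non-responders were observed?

A Beta(a, b) prior with s successes and f failures in binomial data gives a Beta(a+s, b+f) posterior.
So s = 34 − 7 = 27 and f = 21 − 7 = 14.

27 responders and 14 non-responders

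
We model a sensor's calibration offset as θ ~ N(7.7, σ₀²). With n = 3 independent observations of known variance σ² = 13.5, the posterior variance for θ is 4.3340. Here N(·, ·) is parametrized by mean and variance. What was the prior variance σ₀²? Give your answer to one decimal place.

σ₀² = 117.5

Posterior precision equals prior precision plus data precision: 1/σ_n² = 1/σ₀² + n/σ².
So 1/σ₀² = 1/4.3340 − 3/13.5 = 0.230734 − 0.222222 = 0.008512.
Hence σ₀² = 1/0.008512 ≈ 117.5.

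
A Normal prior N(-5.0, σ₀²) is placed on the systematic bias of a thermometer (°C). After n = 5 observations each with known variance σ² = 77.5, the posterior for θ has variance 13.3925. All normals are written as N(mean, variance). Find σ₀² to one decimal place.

σ₀² = 98.5

Posterior precision equals prior precision plus data precision: 1/σ_n² = 1/σ₀² + n/σ².
So 1/σ₀² = 1/13.3925 − 5/77.5 = 0.074669 − 0.064516 = 0.010153.
Hence σ₀² = 1/0.010153 ≈ 98.5.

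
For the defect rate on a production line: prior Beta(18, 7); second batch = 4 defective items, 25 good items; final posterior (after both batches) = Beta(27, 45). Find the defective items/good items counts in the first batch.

5 defective items and 13 good items

Sequential conjugate updates are equivalent to a single update on the pooled data, so total successes = posterior α − prior α and total failures = posterior β − prior β.
Total across both batches: 27−18=9 defective items, 45−7=38 good items.
Subtract the second batch: 9−4=5 defective items and 38−25=13 good items.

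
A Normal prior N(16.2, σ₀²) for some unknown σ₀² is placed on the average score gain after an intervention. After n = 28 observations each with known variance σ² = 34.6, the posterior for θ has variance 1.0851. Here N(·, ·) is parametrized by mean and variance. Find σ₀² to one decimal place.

Posterior precision equals prior precision plus data precision: 1/σ_n² = 1/σ₀² + n/σ².
So 1/σ₀² = 1/1.0851 − 28/34.6 = 0.921574 − 0.809249 = 0.112325.
Hence σ₀² = 1/0.112325 ≈ 8.9.

σ₀² = 8.9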